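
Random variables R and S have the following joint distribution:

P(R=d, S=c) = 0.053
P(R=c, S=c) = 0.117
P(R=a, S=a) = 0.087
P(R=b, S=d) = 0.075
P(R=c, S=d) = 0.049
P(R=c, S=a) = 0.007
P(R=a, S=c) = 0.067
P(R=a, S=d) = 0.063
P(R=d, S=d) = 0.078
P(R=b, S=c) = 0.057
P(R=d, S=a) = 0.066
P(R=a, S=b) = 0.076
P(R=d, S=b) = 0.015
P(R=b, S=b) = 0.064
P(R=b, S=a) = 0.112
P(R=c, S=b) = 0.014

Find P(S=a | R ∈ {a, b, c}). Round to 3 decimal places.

0.261

P(R=a) = 0.087 + 0.076 + 0.067 + 0.063 = 0.293.
P(R=b) = 0.112 + 0.064 + 0.057 + 0.075 = 0.308.
P(R=c) = 0.007 + 0.014 + 0.117 + 0.049 = 0.187.
P(R ∈ {a, b, c}) = 0.293 + 0.308 + 0.187 = 0.788; P(S=a, R ∈ {a, b, c}) = 0.087 + 0.112 + 0.007 = 0.206.
P(S=a | R ∈ {a, b, c}) = 0.206/0.788 = 0.261.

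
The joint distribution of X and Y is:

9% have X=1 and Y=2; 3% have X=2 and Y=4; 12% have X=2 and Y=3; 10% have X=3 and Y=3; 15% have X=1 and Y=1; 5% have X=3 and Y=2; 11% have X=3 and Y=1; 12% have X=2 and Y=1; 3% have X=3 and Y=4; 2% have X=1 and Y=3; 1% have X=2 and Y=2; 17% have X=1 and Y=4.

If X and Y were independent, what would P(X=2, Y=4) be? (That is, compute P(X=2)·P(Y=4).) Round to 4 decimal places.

0.0644

P(X=2) = 0.12 + 0.01 + 0.12 + 0.03 = 0.28.
P(Y=4) = 0.17 + 0.03 + 0.03 = 0.23.
Product: 0.28 × 0.23 = 0.0644.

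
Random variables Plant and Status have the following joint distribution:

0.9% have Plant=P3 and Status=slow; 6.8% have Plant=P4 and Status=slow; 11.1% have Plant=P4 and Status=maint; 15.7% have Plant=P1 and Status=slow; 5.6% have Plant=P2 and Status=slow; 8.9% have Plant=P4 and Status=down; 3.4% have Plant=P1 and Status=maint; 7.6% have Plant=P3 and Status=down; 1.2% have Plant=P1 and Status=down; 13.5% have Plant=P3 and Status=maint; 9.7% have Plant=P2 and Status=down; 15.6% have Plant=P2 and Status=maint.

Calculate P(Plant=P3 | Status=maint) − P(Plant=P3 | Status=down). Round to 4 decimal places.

0.0323

P(Status=maint) = 0.034 + 0.156 + 0.135 + 0.111 = 0.436; P(Plant=P3 | Status=maint) = 0.135/0.436 = 0.30963.
P(Status=down) = 0.012 + 0.097 + 0.076 + 0.089 = 0.274; P(Plant=P3 | Status=down) = 0.076/0.274 = 0.27737.
Difference = 0.0323.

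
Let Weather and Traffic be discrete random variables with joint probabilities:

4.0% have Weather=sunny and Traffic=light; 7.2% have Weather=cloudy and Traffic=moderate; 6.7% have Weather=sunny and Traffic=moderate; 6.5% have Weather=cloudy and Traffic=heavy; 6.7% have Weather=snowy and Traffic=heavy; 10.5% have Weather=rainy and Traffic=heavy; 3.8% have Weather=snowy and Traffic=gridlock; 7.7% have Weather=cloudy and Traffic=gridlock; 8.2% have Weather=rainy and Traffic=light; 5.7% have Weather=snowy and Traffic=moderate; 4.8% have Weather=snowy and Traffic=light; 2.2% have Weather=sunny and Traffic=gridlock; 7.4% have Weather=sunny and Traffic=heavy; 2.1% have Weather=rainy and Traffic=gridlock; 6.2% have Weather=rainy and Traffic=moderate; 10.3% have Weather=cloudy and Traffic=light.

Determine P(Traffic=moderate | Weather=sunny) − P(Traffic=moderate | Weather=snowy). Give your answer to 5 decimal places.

0.05862

P(Weather=sunny) = 0.040 + 0.067 + 0.074 + 0.022 = 0.203; P(Traffic=moderate | Weather=sunny) = 0.067/0.203 = 0.330049.
P(Weather=snowy) = 0.048 + 0.057 + 0.067 + 0.038 = 0.210; P(Traffic=moderate | Weather=snowy) = 0.057/0.210 = 0.271429.
Difference = 0.05862.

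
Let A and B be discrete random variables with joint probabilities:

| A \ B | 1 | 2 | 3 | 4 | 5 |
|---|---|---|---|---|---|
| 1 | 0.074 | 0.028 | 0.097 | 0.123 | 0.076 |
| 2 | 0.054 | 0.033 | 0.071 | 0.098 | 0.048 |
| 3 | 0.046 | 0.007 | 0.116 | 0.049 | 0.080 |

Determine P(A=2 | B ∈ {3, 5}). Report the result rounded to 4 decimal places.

P(B=3) = 0.097 + 0.071 + 0.116 = 0.284.
P(B=5) = 0.076 + 0.048 + 0.080 = 0.204.
P(B ∈ {3, 5}) = 0.284 + 0.204 = 0.488; P(A=2, B ∈ {3, 5}) = 0.071 + 0.048 = 0.119.
P(A=2 | B ∈ {3, 5}) = 0.119/0.488 = 0.2439.

0.2439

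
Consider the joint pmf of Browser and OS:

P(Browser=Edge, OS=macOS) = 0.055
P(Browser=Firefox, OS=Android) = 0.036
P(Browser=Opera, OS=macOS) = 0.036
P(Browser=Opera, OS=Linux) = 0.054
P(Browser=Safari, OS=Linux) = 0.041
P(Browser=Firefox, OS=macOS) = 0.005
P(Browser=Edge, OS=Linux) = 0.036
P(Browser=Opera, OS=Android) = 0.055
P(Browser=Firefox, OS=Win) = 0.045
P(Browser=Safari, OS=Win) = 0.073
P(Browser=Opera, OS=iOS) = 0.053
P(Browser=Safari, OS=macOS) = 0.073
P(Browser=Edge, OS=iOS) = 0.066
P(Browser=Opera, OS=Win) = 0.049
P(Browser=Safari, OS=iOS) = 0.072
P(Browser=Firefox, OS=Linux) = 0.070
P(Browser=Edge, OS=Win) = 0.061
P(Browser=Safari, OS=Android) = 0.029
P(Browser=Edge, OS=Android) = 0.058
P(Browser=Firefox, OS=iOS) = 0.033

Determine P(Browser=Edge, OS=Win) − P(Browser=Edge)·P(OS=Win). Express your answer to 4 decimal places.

-0.0019

P(Browser=Edge) = 0.061 + 0.055 + 0.036 + 0.066 + 0.058 = 0.276.
P(OS=Win) = 0.045 + 0.073 + 0.061 + 0.049 = 0.228.
P(Browser=Edge, OS=Win) − P(Browser=Edge)P(OS=Win) = 0.061 − 0.276×0.228 = -0.0019.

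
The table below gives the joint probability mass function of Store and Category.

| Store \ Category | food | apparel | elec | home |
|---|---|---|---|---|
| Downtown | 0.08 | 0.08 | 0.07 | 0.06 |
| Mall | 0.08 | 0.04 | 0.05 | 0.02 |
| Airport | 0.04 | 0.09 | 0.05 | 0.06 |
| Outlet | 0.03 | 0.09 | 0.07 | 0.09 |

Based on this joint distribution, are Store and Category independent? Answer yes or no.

P(Store=Mall) = 0.19 and P(Category=food) = 0.23, so their product is 0.0437, but P(Store=Mall, Category=food) = 0.08. Since these differ, Store and Category are not independent.

no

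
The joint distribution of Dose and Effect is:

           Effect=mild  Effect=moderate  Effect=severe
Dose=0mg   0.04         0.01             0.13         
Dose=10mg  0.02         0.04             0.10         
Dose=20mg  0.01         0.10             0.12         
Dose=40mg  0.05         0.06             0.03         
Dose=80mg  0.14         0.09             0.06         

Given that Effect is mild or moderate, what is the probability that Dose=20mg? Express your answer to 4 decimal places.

P(Effect=mild) = 0.04 + 0.02 + 0.01 + 0.05 + 0.14 = 0.26.
P(Effect=moderate) = 0.01 + 0.04 + 0.10 + 0.06 + 0.09 = 0.30.
P(Effect ∈ {mild, moderate}) = 0.26 + 0.30 = 0.56; P(Dose=20mg, Effect ∈ {mild, moderate}) = 0.01 + 0.10 = 0.11.
P(Dose=20mg | Effect ∈ {mild, moderate}) = 0.11/0.56 = 0.1964.

0.1964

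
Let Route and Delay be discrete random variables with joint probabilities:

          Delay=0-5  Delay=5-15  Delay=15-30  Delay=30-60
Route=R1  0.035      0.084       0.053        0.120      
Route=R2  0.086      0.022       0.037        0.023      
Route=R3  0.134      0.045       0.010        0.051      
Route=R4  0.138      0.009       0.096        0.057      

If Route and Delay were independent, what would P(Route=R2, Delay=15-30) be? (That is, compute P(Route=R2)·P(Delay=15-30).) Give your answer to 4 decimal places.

P(Route=R2) = 0.086 + 0.022 + 0.037 + 0.023 = 0.168.
P(Delay=15-30) = 0.053 + 0.037 + 0.010 + 0.096 = 0.196.
Product: 0.168 × 0.196 = 0.0329.

0.0329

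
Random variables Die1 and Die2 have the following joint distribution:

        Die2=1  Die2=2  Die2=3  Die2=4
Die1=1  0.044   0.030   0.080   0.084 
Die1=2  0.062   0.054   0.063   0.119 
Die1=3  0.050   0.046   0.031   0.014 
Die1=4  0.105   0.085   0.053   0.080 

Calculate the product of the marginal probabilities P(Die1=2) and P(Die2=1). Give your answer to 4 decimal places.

0.0778

P(Die1=2) = 0.062 + 0.054 + 0.063 + 0.119 = 0.298.
P(Die2=1) = 0.044 + 0.062 + 0.050 + 0.105 = 0.261.
Product: 0.298 × 0.261 = 0.0778.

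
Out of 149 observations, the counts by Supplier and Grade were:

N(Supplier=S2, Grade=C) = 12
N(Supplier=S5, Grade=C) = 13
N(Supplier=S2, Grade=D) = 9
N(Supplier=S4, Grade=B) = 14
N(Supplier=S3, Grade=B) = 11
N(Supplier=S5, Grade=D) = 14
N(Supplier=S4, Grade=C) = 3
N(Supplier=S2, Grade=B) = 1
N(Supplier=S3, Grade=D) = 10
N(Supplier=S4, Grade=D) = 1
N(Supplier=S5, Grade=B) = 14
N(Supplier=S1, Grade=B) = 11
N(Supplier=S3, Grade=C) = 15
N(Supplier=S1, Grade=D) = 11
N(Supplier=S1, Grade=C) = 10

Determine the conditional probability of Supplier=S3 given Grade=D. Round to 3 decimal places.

0.222

Total with Grade=D: 11 + 9 + 10 + 1 + 14 = 45.
P(Supplier=S3 | Grade=D) = 10/45 = 0.222.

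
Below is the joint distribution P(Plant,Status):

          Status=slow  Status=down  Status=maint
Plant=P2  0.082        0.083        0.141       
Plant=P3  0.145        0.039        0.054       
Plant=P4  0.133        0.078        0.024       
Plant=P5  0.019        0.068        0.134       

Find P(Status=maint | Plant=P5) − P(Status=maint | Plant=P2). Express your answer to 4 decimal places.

P(Plant=P5) = 0.019 + 0.068 + 0.134 = 0.221; P(Status=maint | Plant=P5) = 0.134/0.221 = 0.60633.
P(Plant=P2) = 0.082 + 0.083 + 0.141 = 0.306; P(Status=maint | Plant=P2) = 0.141/0.306 = 0.46078.
Difference = 0.1456.

0.1456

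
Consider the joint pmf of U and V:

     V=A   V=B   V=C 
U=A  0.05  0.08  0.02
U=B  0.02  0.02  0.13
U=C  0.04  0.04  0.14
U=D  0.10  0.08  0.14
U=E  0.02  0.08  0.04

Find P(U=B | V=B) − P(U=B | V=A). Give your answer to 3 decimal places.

P(V=B) = 0.08 + 0.02 + 0.04 + 0.08 + 0.08 = 0.30; P(U=B | V=B) = 0.02/0.30 = 0.0667.
P(V=A) = 0.05 + 0.02 + 0.04 + 0.10 + 0.02 = 0.23; P(U=B | V=A) = 0.02/0.23 = 0.0870.
Difference = -0.020.

-0.020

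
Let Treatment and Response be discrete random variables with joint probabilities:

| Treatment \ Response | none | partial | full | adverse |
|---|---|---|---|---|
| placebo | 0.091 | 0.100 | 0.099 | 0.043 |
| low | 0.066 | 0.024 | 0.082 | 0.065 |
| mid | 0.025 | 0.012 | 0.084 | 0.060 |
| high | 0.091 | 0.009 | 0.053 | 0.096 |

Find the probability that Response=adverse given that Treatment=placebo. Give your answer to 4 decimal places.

P(Treatment=placebo) = 0.091 + 0.100 + 0.099 + 0.043 = 0.333.
P(Response=adverse | Treatment=placebo) = 0.043/0.333 = 0.1291.

0.1291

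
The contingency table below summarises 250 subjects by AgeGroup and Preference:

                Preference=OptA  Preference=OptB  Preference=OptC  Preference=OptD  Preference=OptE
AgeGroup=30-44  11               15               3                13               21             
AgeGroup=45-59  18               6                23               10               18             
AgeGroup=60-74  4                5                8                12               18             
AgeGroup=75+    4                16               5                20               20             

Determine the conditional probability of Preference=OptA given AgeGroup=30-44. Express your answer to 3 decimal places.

Total with AgeGroup=30-44: 11 + 15 + 3 + 13 + 21 = 63.
P(Preference=OptA | AgeGroup=30-44) = 11/63 = 0.175.

0.175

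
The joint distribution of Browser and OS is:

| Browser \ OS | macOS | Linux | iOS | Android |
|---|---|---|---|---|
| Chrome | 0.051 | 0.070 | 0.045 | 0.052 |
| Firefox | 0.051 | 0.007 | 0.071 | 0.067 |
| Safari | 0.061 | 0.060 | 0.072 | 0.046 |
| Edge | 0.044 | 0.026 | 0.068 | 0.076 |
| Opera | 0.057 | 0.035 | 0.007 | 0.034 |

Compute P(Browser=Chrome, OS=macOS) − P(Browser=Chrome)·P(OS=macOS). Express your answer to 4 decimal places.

-0.0066

P(Browser=Chrome) = 0.051 + 0.070 + 0.045 + 0.052 = 0.218.
P(OS=macOS) = 0.051 + 0.051 + 0.061 + 0.044 + 0.057 = 0.264.
P(Browser=Chrome, OS=macOS) − P(Browser=Chrome)P(OS=macOS) = 0.051 − 0.218×0.264 = -0.0066.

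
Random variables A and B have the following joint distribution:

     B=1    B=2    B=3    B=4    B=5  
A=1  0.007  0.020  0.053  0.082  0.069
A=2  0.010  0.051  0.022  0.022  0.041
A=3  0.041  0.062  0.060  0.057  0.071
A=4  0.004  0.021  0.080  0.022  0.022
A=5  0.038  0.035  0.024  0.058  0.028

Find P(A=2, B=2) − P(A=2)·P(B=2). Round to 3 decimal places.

0.023

P(A=2) = 0.010 + 0.051 + 0.022 + 0.022 + 0.041 = 0.146.
P(B=2) = 0.020 + 0.051 + 0.062 + 0.021 + 0.035 = 0.189.
P(A=2, B=2) − P(A=2)P(B=2) = 0.051 − 0.146×0.189 = 0.023.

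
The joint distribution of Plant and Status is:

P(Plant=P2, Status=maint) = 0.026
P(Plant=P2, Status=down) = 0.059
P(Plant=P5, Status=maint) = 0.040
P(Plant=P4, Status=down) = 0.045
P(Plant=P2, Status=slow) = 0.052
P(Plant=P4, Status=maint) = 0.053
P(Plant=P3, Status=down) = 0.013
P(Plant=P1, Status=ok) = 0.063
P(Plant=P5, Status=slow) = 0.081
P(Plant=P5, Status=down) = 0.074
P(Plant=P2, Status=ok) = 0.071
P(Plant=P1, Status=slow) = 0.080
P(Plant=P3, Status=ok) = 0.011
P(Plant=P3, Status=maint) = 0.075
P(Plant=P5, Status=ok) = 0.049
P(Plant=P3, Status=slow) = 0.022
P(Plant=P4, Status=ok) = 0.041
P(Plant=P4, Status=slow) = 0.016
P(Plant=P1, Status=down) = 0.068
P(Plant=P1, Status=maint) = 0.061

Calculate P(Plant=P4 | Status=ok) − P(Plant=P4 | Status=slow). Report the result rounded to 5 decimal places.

P(Status=ok) = 0.063 + 0.071 + 0.011 + 0.041 + 0.049 = 0.235; P(Plant=P4 | Status=ok) = 0.041/0.235 = 0.174468.
P(Status=slow) = 0.080 + 0.052 + 0.022 + 0.016 + 0.081 = 0.251; P(Plant=P4 | Status=slow) = 0.016/0.251 = 0.063745.
Difference = 0.11072.

0.11072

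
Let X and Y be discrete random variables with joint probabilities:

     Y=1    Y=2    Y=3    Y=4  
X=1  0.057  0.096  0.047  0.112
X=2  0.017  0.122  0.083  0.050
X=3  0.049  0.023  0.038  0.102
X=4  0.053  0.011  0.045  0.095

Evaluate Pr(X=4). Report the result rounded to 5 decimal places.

0.20400

P(X=4) = 0.053 + 0.011 + 0.045 + 0.095 = 0.204.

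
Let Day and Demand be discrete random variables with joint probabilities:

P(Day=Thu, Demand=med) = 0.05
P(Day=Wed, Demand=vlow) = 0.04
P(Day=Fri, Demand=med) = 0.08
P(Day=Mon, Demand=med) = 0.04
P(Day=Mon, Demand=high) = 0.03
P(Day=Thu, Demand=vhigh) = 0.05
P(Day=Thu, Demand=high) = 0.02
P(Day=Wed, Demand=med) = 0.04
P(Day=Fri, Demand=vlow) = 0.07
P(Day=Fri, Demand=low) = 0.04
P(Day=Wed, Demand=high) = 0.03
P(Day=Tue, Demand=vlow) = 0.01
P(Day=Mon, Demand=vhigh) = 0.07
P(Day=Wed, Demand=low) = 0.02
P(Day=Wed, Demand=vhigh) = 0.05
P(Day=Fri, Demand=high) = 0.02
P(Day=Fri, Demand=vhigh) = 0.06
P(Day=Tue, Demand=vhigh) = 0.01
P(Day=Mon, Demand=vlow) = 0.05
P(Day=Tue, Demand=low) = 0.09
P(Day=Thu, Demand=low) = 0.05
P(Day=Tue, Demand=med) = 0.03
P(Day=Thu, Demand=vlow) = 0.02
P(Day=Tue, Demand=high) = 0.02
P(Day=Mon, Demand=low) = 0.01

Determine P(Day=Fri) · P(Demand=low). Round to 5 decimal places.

0.05670

P(Day=Fri) = 0.07 + 0.04 + 0.08 + 0.02 + 0.06 = 0.27.
P(Demand=low) = 0.01 + 0.09 + 0.02 + 0.05 + 0.04 = 0.21.
Product: 0.27 × 0.21 = 0.05670.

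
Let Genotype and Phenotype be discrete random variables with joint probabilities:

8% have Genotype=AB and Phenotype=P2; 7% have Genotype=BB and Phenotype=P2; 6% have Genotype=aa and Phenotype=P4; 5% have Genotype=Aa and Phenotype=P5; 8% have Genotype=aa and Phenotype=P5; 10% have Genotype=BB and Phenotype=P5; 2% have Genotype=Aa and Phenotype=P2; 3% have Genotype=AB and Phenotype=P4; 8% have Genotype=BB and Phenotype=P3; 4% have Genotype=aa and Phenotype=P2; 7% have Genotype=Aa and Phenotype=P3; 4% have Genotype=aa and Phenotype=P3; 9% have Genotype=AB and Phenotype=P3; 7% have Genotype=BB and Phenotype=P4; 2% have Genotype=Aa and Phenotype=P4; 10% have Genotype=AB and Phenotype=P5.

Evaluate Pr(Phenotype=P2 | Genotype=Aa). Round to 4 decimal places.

0.1250

P(Genotype=Aa) = 0.02 + 0.07 + 0.02 + 0.05 = 0.16.
P(Phenotype=P2 | Genotype=Aa) = 0.02/0.16 = 0.1250.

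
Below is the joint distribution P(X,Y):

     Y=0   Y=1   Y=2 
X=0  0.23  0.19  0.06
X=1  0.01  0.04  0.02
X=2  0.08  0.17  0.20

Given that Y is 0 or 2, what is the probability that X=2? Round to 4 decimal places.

P(Y=0) = 0.23 + 0.01 + 0.08 = 0.32.
P(Y=2) = 0.06 + 0.02 + 0.20 = 0.28.
P(Y ∈ {0, 2}) = 0.32 + 0.28 = 0.60; P(X=2, Y ∈ {0, 2}) = 0.08 + 0.20 = 0.28.
P(X=2 | Y ∈ {0, 2}) = 0.28/0.60 = 0.4667.

0.4667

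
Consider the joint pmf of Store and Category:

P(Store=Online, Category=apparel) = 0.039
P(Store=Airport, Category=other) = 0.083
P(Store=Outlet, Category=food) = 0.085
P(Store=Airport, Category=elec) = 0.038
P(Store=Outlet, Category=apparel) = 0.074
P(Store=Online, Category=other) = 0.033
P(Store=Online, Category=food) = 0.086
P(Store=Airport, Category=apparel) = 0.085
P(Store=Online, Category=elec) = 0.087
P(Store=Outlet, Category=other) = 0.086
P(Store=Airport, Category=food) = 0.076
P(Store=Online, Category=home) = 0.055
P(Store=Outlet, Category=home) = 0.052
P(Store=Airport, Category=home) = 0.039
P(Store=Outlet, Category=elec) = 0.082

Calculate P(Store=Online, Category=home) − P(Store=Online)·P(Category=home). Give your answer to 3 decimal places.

0.011

P(Store=Online) = 0.086 + 0.039 + 0.087 + 0.055 + 0.033 = 0.300.
P(Category=home) = 0.039 + 0.052 + 0.055 = 0.146.
P(Store=Online, Category=home) − P(Store=Online)P(Category=home) = 0.055 − 0.300×0.146 = 0.011.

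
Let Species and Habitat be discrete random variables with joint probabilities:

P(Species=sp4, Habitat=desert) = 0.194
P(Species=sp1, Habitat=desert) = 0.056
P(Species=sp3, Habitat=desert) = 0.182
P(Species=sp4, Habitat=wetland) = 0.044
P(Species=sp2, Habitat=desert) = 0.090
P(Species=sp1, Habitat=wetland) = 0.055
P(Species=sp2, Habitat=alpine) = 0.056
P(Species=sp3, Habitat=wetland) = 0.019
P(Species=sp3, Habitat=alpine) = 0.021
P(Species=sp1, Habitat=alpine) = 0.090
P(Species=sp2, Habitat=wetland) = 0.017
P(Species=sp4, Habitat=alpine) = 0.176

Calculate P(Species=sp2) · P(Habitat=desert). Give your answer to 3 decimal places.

P(Species=sp2) = 0.017 + 0.090 + 0.056 = 0.163.
P(Habitat=desert) = 0.056 + 0.090 + 0.182 + 0.194 = 0.522.
Product: 0.163 × 0.522 = 0.085.

0.085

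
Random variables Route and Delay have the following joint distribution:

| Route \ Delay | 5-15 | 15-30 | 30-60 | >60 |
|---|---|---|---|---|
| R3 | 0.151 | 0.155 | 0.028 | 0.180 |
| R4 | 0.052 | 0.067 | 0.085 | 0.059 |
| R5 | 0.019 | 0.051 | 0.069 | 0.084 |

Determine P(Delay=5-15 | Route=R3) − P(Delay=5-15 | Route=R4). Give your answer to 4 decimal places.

0.0961

P(Route=R3) = 0.151 + 0.155 + 0.028 + 0.180 = 0.514; P(Delay=5-15 | Route=R3) = 0.151/0.514 = 0.29377.
P(Route=R4) = 0.052 + 0.067 + 0.085 + 0.059 = 0.263; P(Delay=5-15 | Route=R4) = 0.052/0.263 = 0.19772.
Difference = 0.0961.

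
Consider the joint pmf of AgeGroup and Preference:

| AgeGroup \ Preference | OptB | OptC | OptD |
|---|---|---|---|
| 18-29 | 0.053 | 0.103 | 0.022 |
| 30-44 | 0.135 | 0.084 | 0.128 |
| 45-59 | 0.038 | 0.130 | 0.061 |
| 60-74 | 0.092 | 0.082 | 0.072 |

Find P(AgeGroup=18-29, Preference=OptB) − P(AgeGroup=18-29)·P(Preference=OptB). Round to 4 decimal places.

-0.0036

P(AgeGroup=18-29) = 0.053 + 0.103 + 0.022 = 0.178.
P(Preference=OptB) = 0.053 + 0.135 + 0.038 + 0.092 = 0.318.
P(AgeGroup=18-29, Preference=OptB) − P(AgeGroup=18-29)P(Preference=OptB) = 0.053 − 0.178×0.318 = -0.0036.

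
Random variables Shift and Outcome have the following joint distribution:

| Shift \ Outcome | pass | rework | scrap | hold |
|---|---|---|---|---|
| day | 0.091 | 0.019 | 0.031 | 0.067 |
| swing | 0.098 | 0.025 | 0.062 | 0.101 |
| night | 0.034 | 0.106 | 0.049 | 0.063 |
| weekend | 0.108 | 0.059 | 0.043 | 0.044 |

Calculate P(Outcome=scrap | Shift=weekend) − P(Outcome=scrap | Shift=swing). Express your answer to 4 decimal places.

P(Shift=weekend) = 0.108 + 0.059 + 0.043 + 0.044 = 0.254; P(Outcome=scrap | Shift=weekend) = 0.043/0.254 = 0.16929.
P(Shift=swing) = 0.098 + 0.025 + 0.062 + 0.101 = 0.286; P(Outcome=scrap | Shift=swing) = 0.062/0.286 = 0.21678.
Difference = -0.0475.

-0.0475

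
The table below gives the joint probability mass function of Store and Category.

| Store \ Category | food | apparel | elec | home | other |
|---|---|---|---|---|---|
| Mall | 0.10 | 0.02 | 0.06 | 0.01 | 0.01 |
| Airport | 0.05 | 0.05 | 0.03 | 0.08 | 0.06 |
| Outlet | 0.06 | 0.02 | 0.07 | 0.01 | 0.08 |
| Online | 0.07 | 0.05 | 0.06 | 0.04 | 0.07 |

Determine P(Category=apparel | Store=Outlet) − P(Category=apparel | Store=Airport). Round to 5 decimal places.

P(Store=Outlet) = 0.06 + 0.02 + 0.07 + 0.01 + 0.08 = 0.24; P(Category=apparel | Store=Outlet) = 0.02/0.24 = 0.083333.
P(Store=Airport) = 0.05 + 0.05 + 0.03 + 0.08 + 0.06 = 0.27; P(Category=apparel | Store=Airport) = 0.05/0.27 = 0.185185.
Difference = -0.10185.

-0.10185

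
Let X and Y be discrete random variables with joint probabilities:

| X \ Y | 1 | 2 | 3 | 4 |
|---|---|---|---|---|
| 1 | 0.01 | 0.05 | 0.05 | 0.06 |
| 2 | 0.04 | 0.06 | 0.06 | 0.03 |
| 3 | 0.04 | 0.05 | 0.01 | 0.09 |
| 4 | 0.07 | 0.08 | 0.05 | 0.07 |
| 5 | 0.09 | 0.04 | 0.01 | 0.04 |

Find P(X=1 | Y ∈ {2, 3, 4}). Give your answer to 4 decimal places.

P(Y=2) = 0.05 + 0.06 + 0.05 + 0.08 + 0.04 = 0.28.
P(Y=3) = 0.05 + 0.06 + 0.01 + 0.05 + 0.01 = 0.18.
P(Y=4) = 0.06 + 0.03 + 0.09 + 0.07 + 0.04 = 0.29.
P(Y ∈ {2, 3, 4}) = 0.28 + 0.18 + 0.29 = 0.75; P(X=1, Y ∈ {2, 3, 4}) = 0.05 + 0.05 + 0.06 = 0.16.
P(X=1 | Y ∈ {2, 3, 4}) = 0.16/0.75 = 0.2133.

0.2133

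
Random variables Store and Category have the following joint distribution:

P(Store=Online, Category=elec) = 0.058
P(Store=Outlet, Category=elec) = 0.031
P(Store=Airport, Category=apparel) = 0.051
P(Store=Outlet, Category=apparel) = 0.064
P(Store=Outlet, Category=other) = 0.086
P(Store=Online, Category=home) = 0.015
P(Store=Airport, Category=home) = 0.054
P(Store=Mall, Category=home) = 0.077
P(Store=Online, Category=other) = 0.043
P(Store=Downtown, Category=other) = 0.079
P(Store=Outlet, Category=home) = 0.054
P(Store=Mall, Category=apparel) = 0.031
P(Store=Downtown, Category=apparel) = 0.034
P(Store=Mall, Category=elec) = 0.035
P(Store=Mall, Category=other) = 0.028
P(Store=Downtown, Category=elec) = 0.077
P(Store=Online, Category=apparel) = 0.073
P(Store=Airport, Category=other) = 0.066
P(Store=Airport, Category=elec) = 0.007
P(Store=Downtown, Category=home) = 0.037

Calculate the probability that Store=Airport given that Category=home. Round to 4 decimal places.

P(Category=home) = 0.037 + 0.077 + 0.054 + 0.054 + 0.015 = 0.237.
P(Store=Airport | Category=home) = 0.054/0.237 = 0.2278.

0.2278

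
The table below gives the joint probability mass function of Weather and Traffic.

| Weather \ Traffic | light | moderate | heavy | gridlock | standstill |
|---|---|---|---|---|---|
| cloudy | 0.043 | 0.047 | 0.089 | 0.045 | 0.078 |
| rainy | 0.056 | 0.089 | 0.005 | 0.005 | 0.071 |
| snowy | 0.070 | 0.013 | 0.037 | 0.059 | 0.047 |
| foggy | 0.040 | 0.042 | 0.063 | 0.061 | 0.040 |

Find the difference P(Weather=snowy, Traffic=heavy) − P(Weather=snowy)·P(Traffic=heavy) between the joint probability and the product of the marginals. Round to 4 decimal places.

P(Weather=snowy) = 0.070 + 0.013 + 0.037 + 0.059 + 0.047 = 0.226.
P(Traffic=heavy) = 0.089 + 0.005 + 0.037 + 0.063 = 0.194.
P(Weather=snowy, Traffic=heavy) − P(Weather=snowy)P(Traffic=heavy) = 0.037 − 0.226×0.194 = -0.0068.

-0.0068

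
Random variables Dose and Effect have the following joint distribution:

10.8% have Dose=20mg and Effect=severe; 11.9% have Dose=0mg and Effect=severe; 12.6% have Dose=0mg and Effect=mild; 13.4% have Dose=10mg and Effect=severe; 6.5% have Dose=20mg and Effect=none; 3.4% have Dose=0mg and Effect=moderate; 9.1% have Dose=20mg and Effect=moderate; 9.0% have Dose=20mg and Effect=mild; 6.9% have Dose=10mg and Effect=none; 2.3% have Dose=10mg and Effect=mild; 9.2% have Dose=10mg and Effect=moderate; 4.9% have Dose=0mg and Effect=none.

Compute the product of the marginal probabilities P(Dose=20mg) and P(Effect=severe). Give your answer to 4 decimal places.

0.1278

P(Dose=20mg) = 0.065 + 0.090 + 0.091 + 0.108 = 0.354.
P(Effect=severe) = 0.119 + 0.134 + 0.108 = 0.361.
Product: 0.354 × 0.361 = 0.1278.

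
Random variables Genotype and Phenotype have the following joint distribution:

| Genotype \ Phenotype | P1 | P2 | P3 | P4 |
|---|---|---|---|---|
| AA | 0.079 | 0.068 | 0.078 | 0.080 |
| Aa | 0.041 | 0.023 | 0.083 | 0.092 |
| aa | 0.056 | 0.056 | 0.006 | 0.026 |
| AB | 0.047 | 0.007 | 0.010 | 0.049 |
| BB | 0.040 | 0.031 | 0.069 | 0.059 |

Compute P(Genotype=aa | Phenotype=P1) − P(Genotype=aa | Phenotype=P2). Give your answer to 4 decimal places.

-0.0898

P(Phenotype=P1) = 0.079 + 0.041 + 0.056 + 0.047 + 0.040 = 0.263; P(Genotype=aa | Phenotype=P1) = 0.056/0.263 = 0.21293.
P(Phenotype=P2) = 0.068 + 0.023 + 0.056 + 0.007 + 0.031 = 0.185; P(Genotype=aa | Phenotype=P2) = 0.056/0.185 = 0.30270.
Difference = -0.0898.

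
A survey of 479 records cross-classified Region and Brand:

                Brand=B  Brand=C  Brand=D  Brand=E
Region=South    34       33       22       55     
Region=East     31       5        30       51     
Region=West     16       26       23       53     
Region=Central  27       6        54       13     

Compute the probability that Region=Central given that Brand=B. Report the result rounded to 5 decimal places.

Total with Brand=B: 34 + 31 + 16 + 27 = 108.
P(Region=Central | Brand=B) = 27/108 = 0.25000.

0.25000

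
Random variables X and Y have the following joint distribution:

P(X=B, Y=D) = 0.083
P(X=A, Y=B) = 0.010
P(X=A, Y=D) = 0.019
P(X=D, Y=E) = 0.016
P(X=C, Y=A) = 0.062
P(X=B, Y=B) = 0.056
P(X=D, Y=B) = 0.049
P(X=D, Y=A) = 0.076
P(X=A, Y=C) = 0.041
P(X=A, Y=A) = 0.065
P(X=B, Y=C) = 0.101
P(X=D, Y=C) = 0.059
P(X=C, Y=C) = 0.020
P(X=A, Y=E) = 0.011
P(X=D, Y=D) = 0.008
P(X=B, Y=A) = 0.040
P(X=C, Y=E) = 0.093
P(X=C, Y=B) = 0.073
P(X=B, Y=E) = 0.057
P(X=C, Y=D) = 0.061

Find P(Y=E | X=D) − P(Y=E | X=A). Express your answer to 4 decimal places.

0.0016

P(X=D) = 0.076 + 0.049 + 0.059 + 0.008 + 0.016 = 0.208; P(Y=E | X=D) = 0.016/0.208 = 0.07692.
P(X=A) = 0.065 + 0.010 + 0.041 + 0.019 + 0.011 = 0.146; P(Y=E | X=A) = 0.011/0.146 = 0.07534.
Difference = 0.0016.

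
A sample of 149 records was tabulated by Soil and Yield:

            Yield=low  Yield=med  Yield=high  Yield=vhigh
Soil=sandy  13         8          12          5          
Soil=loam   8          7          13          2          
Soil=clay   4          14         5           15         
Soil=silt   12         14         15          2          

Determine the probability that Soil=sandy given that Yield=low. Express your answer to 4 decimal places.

0.3514

Total with Yield=low: 13 + 8 + 4 + 12 = 37.
P(Soil=sandy | Yield=low) = 13/37 = 0.3514.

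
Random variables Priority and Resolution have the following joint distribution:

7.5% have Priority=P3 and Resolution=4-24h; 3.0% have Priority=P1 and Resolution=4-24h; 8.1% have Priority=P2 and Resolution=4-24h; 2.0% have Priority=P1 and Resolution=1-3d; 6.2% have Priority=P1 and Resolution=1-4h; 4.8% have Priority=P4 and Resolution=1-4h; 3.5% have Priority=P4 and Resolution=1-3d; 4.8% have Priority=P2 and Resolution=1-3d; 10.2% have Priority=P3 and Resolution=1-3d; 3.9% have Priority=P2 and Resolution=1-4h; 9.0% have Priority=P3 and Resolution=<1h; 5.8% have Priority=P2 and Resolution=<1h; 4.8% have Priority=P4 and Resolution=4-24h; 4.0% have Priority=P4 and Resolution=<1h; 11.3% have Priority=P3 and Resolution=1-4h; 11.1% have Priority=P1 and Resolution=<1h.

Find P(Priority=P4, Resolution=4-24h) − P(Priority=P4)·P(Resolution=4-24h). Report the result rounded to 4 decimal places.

0.0080

P(Priority=P4) = 0.040 + 0.048 + 0.048 + 0.035 = 0.171.
P(Resolution=4-24h) = 0.030 + 0.081 + 0.075 + 0.048 = 0.234.
P(Priority=P4, Resolution=4-24h) − P(Priority=P4)P(Resolution=4-24h) = 0.048 − 0.171×0.234 = 0.0080.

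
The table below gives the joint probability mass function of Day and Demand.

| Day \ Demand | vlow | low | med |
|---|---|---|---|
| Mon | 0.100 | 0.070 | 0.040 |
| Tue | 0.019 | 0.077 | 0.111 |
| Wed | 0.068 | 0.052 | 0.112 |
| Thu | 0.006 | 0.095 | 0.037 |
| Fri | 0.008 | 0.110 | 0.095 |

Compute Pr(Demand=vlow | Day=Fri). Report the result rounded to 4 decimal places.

P(Day=Fri) = 0.008 + 0.110 + 0.095 = 0.213.
P(Demand=vlow | Day=Fri) = 0.008/0.213 = 0.0376.

0.0376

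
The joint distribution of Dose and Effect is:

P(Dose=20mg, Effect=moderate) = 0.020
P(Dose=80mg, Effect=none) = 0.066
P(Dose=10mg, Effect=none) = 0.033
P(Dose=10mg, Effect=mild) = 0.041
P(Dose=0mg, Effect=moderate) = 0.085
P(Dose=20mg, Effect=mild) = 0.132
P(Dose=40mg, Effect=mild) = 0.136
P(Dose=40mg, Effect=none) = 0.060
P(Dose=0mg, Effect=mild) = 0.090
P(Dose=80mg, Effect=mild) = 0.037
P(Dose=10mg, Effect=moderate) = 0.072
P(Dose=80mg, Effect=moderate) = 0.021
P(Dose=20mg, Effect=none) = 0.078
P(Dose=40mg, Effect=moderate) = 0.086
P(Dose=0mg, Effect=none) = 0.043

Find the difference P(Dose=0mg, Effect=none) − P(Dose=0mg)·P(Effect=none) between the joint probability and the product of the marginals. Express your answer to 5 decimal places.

-0.01804

P(Dose=0mg) = 0.043 + 0.090 + 0.085 = 0.218.
P(Effect=none) = 0.043 + 0.033 + 0.078 + 0.060 + 0.066 = 0.280.
P(Dose=0mg, Effect=none) − P(Dose=0mg)P(Effect=none) = 0.043 − 0.218×0.280 = -0.01804.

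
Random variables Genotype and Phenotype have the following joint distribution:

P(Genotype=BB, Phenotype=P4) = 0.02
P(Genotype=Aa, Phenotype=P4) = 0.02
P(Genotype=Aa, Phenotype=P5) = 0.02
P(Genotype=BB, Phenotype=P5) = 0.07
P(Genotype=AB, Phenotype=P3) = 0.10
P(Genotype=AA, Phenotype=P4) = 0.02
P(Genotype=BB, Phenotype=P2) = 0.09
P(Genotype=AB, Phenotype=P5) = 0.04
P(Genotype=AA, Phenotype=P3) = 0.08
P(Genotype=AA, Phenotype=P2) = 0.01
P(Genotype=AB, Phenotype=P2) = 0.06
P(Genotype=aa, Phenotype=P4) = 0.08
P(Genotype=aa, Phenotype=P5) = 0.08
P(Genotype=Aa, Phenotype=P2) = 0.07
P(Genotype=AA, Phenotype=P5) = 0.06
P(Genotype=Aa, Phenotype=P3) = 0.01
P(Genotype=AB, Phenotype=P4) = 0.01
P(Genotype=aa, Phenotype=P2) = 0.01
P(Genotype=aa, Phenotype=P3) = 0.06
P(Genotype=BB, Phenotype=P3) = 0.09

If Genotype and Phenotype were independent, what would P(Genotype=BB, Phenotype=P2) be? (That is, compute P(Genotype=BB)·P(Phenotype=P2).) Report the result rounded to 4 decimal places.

P(Genotype=BB) = 0.09 + 0.09 + 0.02 + 0.07 = 0.27.
P(Phenotype=P2) = 0.01 + 0.07 + 0.01 + 0.06 + 0.09 = 0.24.
Product: 0.27 × 0.24 = 0.0648.

0.0648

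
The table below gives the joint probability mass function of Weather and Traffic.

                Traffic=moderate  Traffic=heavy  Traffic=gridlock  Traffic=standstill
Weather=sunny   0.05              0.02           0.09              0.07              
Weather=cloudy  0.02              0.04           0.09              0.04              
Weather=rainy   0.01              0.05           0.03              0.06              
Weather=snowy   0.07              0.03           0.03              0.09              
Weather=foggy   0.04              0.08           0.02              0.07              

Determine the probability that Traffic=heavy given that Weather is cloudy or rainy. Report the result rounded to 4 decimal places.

0.2647

P(Weather=cloudy) = 0.02 + 0.04 + 0.09 + 0.04 = 0.19.
P(Weather=rainy) = 0.01 + 0.05 + 0.03 + 0.06 = 0.15.
P(Weather ∈ {cloudy, rainy}) = 0.19 + 0.15 = 0.34; P(Traffic=heavy, Weather ∈ {cloudy, rainy}) = 0.04 + 0.05 = 0.09.
P(Traffic=heavy | Weather ∈ {cloudy, rainy}) = 0.09/0.34 = 0.2647.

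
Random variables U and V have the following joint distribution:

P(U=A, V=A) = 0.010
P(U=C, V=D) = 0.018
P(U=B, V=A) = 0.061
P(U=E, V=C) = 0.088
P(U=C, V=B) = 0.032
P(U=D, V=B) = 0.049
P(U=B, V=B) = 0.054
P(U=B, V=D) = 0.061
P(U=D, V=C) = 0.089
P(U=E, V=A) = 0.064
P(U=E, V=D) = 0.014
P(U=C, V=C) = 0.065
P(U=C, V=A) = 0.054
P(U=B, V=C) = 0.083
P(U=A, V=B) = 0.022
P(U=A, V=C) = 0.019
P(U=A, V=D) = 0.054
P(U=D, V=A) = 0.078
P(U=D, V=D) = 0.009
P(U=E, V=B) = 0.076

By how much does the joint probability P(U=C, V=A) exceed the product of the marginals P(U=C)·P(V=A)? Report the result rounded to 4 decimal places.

0.0089

P(U=C) = 0.054 + 0.032 + 0.065 + 0.018 = 0.169.
P(V=A) = 0.010 + 0.061 + 0.054 + 0.078 + 0.064 = 0.267.
P(U=C, V=A) − P(U=C)P(V=A) = 0.054 − 0.169×0.267 = 0.0089.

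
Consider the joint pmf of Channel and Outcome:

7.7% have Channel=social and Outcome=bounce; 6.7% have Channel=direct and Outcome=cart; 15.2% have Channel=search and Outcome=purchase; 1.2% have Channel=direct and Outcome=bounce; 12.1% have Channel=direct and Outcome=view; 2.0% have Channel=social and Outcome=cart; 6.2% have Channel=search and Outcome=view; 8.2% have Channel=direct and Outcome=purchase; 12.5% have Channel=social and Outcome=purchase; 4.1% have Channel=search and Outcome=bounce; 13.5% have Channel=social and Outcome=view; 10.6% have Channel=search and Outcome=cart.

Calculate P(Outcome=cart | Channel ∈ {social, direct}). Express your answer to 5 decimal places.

P(Channel=social) = 0.077 + 0.135 + 0.020 + 0.125 = 0.357.
P(Channel=direct) = 0.012 + 0.121 + 0.067 + 0.082 = 0.282.
P(Channel ∈ {social, direct}) = 0.357 + 0.282 = 0.639; P(Outcome=cart, Channel ∈ {social, direct}) = 0.020 + 0.067 = 0.087.
P(Outcome=cart | Channel ∈ {social, direct}) = 0.087/0.639 = 0.13615.

0.13615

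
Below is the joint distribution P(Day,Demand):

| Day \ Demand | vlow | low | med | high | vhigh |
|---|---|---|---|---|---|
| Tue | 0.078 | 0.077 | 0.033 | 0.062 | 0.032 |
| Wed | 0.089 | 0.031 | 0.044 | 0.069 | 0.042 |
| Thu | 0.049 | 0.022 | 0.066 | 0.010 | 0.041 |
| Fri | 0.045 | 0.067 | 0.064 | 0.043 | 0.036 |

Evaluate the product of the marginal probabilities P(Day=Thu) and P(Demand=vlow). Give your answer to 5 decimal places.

P(Day=Thu) = 0.049 + 0.022 + 0.066 + 0.010 + 0.041 = 0.188.
P(Demand=vlow) = 0.078 + 0.089 + 0.049 + 0.045 = 0.261.
Product: 0.188 × 0.261 = 0.04907.

0.04907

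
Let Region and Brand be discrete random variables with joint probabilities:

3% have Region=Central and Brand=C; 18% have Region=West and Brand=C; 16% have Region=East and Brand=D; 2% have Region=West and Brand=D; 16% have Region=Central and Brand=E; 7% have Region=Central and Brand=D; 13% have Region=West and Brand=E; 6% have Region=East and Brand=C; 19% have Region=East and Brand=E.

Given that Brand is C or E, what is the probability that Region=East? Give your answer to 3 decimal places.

0.333

P(Brand=C) = 0.06 + 0.18 + 0.03 = 0.27.
P(Brand=E) = 0.19 + 0.13 + 0.16 = 0.48.
P(Brand ∈ {C, E}) = 0.27 + 0.48 = 0.75; P(Region=East, Brand ∈ {C, E}) = 0.06 + 0.19 = 0.25.
P(Region=East | Brand ∈ {C, E}) = 0.25/0.75 = 0.333.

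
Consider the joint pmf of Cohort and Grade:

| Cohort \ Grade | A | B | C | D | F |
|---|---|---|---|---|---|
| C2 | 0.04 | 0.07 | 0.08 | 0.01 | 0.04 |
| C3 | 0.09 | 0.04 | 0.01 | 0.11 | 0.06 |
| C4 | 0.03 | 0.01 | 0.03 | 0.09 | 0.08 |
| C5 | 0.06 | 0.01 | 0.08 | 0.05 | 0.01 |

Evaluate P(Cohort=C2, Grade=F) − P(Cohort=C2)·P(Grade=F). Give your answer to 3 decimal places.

-0.006

P(Cohort=C2) = 0.04 + 0.07 + 0.08 + 0.01 + 0.04 = 0.24.
P(Grade=F) = 0.04 + 0.06 + 0.08 + 0.01 = 0.19.
P(Cohort=C2, Grade=F) − P(Cohort=C2)P(Grade=F) = 0.04 − 0.24×0.19 = -0.006.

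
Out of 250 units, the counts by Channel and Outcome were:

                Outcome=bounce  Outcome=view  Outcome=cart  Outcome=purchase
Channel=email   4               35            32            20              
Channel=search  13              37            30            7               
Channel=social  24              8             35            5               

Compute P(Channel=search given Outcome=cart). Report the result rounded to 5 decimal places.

Total with Outcome=cart: 32 + 30 + 35 = 97.
P(Channel=search | Outcome=cart) = 30/97 = 0.30928.

0.30928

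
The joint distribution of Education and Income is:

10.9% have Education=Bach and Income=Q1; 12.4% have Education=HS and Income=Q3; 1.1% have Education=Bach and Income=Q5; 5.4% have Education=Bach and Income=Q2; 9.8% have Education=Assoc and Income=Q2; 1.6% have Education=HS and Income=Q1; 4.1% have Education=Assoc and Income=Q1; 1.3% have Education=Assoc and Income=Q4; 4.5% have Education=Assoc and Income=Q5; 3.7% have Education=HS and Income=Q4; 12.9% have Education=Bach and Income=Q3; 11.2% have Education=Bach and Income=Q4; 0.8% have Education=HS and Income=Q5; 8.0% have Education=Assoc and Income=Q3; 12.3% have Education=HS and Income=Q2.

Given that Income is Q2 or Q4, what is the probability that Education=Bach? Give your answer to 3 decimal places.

P(Income=Q2) = 0.123 + 0.098 + 0.054 = 0.275.
P(Income=Q4) = 0.037 + 0.013 + 0.112 = 0.162.
P(Income ∈ {Q2, Q4}) = 0.275 + 0.162 = 0.437; P(Education=Bach, Income ∈ {Q2, Q4}) = 0.054 + 0.112 = 0.166.
P(Education=Bach | Income ∈ {Q2, Q4}) = 0.166/0.437 = 0.380.

0.380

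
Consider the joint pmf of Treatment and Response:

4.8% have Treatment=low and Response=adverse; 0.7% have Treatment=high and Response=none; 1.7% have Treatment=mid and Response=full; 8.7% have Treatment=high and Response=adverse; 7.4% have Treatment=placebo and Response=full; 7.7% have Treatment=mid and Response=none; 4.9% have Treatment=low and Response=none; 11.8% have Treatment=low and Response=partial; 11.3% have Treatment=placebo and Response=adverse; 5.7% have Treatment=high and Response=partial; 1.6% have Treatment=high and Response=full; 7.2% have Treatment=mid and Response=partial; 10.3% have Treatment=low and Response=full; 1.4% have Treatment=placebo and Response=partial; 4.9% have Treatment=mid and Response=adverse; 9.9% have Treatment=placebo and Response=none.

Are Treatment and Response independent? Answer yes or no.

P(Treatment=placebo) = 0.300 and P(Response=partial) = 0.261, so their product is 0.07830, but P(Treatment=placebo, Response=partial) = 0.014. Since these differ, Treatment and Response are not independent.

no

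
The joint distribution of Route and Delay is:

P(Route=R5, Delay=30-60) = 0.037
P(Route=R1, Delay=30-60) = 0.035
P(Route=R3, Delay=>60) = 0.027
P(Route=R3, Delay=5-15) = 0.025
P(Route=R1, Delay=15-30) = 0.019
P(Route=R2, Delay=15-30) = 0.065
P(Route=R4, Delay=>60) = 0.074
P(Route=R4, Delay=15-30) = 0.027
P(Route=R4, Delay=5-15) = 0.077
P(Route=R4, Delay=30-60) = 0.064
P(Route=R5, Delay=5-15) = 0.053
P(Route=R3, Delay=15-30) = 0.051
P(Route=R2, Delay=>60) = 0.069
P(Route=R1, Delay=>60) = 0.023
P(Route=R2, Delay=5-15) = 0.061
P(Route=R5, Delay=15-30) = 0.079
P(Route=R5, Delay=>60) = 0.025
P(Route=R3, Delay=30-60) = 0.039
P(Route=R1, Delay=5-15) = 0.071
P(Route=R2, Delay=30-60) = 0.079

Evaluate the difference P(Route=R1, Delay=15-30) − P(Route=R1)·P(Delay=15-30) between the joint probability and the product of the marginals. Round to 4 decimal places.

P(Route=R1) = 0.071 + 0.019 + 0.035 + 0.023 = 0.148.
P(Delay=15-30) = 0.019 + 0.065 + 0.051 + 0.027 + 0.079 = 0.241.
P(Route=R1, Delay=15-30) − P(Route=R1)P(Delay=15-30) = 0.019 − 0.148×0.241 = -0.0167.

-0.0167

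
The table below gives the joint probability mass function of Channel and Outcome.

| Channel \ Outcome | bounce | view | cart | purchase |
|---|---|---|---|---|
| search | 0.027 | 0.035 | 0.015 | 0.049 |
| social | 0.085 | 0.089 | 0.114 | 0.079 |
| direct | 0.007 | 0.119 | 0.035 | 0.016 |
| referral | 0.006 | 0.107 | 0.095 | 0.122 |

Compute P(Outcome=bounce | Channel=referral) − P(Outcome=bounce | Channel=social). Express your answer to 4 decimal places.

P(Channel=referral) = 0.006 + 0.107 + 0.095 + 0.122 = 0.330; P(Outcome=bounce | Channel=referral) = 0.006/0.330 = 0.01818.
P(Channel=social) = 0.085 + 0.089 + 0.114 + 0.079 = 0.367; P(Outcome=bounce | Channel=social) = 0.085/0.367 = 0.23161.
Difference = -0.2134.

-0.2134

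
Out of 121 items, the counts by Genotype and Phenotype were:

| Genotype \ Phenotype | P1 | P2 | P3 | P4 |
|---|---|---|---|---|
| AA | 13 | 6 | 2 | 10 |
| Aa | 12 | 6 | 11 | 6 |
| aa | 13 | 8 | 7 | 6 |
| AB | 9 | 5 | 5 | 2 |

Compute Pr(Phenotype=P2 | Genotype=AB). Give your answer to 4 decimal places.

Total with Genotype=AB: 9 + 5 + 5 + 2 = 21.
P(Phenotype=P2 | Genotype=AB) = 5/21 = 0.2381.

0.2381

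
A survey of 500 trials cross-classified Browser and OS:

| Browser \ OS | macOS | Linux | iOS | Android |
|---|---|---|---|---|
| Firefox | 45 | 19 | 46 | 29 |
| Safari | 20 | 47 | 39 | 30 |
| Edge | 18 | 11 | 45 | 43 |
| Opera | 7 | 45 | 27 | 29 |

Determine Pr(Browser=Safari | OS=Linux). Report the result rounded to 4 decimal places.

0.3852

Total with OS=Linux: 19 + 47 + 11 + 45 = 122.
P(Browser=Safari | OS=Linux) = 47/122 = 0.3852.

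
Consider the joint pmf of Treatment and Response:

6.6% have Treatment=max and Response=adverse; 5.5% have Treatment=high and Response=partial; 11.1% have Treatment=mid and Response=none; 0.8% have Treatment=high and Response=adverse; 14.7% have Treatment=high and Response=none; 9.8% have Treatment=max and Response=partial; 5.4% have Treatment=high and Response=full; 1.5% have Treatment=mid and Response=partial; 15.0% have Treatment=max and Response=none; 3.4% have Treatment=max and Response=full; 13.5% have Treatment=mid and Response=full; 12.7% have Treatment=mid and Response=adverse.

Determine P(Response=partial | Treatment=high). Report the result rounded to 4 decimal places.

P(Treatment=high) = 0.147 + 0.055 + 0.054 + 0.008 = 0.264.
P(Response=partial | Treatment=high) = 0.055/0.264 = 0.2083.

0.2083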